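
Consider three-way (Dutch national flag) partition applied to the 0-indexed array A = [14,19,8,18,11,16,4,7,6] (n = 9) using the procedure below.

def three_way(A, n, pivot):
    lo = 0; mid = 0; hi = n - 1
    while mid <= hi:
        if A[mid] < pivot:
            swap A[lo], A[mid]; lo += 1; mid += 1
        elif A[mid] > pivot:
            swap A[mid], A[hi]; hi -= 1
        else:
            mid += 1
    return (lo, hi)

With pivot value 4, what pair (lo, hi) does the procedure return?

(0, 0)

lo=0 mid=0 hi=8
14>4: swap(0,8), hi=7 ⇒ [6,19,8,18,11,16,4,7,14]
6>4: swap(0,7), hi=6 ⇒ [7,19,8,18,11,16,4,6,14]
7>4: swap(0,6), hi=5 ⇒ [4,19,8,18,11,16,7,6,14]
4=4: mid=1
19>4: swap(1,5), hi=4 ⇒ [4,16,8,18,11,19,7,6,14]
16>4: swap(1,4), hi=3 ⇒ [4,11,8,18,16,19,7,6,14]
11>4: swap(1,3), hi=2 ⇒ [4,18,8,11,16,19,7,6,14]
18>4: swap(1,2), hi=1 ⇒ [4,8,18,11,16,19,7,6,14]
8>4: swap(1,1), hi=0 ⇒ [4,8,18,11,16,19,7,6,14]
done. lo=0 hi=0; A=[4,8,18,11,16,19,7,6,14]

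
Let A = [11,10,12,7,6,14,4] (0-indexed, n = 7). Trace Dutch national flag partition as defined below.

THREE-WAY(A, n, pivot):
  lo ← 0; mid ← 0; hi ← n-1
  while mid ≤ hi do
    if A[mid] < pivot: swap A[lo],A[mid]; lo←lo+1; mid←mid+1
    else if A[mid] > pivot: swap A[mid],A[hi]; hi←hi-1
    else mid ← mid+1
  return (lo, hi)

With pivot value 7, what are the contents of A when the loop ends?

[4,6,7,12,14,10,11]

pivot = 7; lo=0, mid=0, hi=6
A[mid]=11>7: swap A[0],A[6]; hi=5 → [4,10,12,7,6,14,11]
A[mid]=4<7: swap A[0],A[0]; lo=1,mid=1 → [4,10,12,7,6,14,11]
A[mid]=10>7: swap A[1],A[5]; hi=4 → [4,14,12,7,6,10,11]
A[mid]=14>7: swap A[1],A[4]; hi=3 → [4,6,12,7,14,10,11]
A[mid]=6<7: swap A[1],A[1]; lo=2,mid=2 → [4,6,12,7,14,10,11]
A[mid]=12>7: swap A[2],A[3]; hi=2 → [4,6,7,12,14,10,11]
A[mid]=7=7: mid=3
end: lo=2, hi=2; A = [4,6,7,12,14,10,11]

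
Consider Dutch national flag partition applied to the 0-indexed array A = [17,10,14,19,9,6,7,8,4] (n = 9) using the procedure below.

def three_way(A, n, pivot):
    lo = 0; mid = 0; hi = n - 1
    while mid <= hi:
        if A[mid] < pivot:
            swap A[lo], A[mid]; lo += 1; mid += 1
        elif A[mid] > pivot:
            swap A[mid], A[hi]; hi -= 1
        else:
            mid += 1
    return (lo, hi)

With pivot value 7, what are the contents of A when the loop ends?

pivot = 7; lo=0, mid=0, hi=8
A[mid]=17>7: swap A[0],A[8]; hi=7 → [4,10,14,19,9,6,7,8,17]
A[mid]=4<7: swap A[0],A[0]; lo=1,mid=1 → [4,10,14,19,9,6,7,8,17]
A[mid]=10>7: swap A[1],A[7]; hi=6 → [4,8,14,19,9,6,7,10,17]
A[mid]=8>7: swap A[1],A[6]; hi=5 → [4,7,14,19,9,6,8,10,17]
A[mid]=7=7: mid=2
A[mid]=14>7: swap A[2],A[5]; hi=4 → [4,7,6,19,9,14,8,10,17]
A[mid]=6<7: swap A[1],A[2]; lo=2,mid=3 → [4,6,7,19,9,14,8,10,17]
A[mid]=19>7: swap A[3],A[4]; hi=3 → [4,6,7,9,19,14,8,10,17]
A[mid]=9>7: swap A[3],A[3]; hi=2 → [4,6,7,9,19,14,8,10,17]
end: lo=2, hi=2; A = [4,6,7,9,19,14,8,10,17]

[4,6,7,9,19,14,8,10,17]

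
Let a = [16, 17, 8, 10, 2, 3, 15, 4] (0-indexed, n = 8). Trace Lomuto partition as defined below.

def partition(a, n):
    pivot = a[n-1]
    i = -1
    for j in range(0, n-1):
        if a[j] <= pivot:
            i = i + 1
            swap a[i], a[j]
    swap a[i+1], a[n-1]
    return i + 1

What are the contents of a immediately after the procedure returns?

pivot = a[7] = 4; i = -1
j=0: a[0]=16 > 4 → no swap
j=1: a[1]=17 > 4 → no swap
j=2: a[2]=8 > 4 → no swap
j=3: a[3]=10 > 4 → no swap
j=4: a[4]=2 ≤ 4 → i=0, swap a[0],a[4] → [2, 17, 8, 10, 16, 3, 15, 4]
j=5: a[5]=3 ≤ 4 → i=1, swap a[1],a[5] → [2, 3, 8, 10, 16, 17, 15, 4]
j=6: a[6]=15 > 4 → no swap
final swap a[2],a[7] → [2, 3, 4, 10, 16, 17, 15, 8]; return 2

[2, 3, 4, 10, 16, 17, 15, 8]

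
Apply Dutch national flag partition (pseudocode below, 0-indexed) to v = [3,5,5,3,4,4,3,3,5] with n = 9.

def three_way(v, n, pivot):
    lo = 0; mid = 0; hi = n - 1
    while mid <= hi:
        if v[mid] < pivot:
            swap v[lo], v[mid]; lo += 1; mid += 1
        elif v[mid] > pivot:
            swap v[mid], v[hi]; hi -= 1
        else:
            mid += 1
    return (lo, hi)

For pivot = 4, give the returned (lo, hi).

(4, 5)

pivot = 4; lo=0, mid=0, hi=8
v[mid]=3<4: swap v[0],v[0]; lo=1,mid=1 → [3,5,5,3,4,4,3,3,5]
v[mid]=5>4: swap v[1],v[8]; hi=7 → [3,5,5,3,4,4,3,3,5]
v[mid]=5>4: swap v[1],v[7]; hi=6 → [3,3,5,3,4,4,3,5,5]
v[mid]=3<4: swap v[1],v[1]; lo=2,mid=2 → [3,3,5,3,4,4,3,5,5]
v[mid]=5>4: swap v[2],v[6]; hi=5 → [3,3,3,3,4,4,5,5,5]
v[mid]=3<4: swap v[2],v[2]; lo=3,mid=3 → [3,3,3,3,4,4,5,5,5]
v[mid]=3<4: swap v[3],v[3]; lo=4,mid=4 → [3,3,3,3,4,4,5,5,5]
v[mid]=4=4: mid=5
v[mid]=4=4: mid=6
end: lo=4, hi=5; v = [3,3,3,3,4,4,5,5,5]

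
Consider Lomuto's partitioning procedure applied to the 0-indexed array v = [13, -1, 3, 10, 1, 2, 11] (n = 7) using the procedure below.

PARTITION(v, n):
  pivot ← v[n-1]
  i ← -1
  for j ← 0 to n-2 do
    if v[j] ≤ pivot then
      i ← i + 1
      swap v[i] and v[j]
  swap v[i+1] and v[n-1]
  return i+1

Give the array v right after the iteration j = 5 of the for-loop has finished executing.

pivot=11, i=-1
j=0: 13>11, skip
j=1: -1≤11, i=0, swap(0,1) ⇒ [-1, 13, 3, 10, 1, 2, 11]
j=2: 3≤11, i=1, swap(1,2) ⇒ [-1, 3, 13, 10, 1, 2, 11]
j=3: 10≤11, i=2, swap(2,3) ⇒ [-1, 3, 10, 13, 1, 2, 11]
j=4: 1≤11, i=3, swap(3,4) ⇒ [-1, 3, 10, 1, 13, 2, 11]
j=5: 2≤11, i=4, swap(4,5) ⇒ [-1, 3, 10, 1, 2, 13, 11]
(after j=5) v = [-1, 3, 10, 1, 2, 13, 11]

[-1, 3, 10, 1, 2, 13, 11]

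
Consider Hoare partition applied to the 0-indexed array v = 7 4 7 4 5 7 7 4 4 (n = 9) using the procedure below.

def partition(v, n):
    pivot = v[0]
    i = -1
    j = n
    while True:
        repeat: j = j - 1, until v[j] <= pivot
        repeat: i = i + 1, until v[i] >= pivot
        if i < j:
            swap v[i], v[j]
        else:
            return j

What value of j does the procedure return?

5

pivot=7
j stops at 8 (4), i stops at 0 (7); swap ⇒ 4 4 7 4 5 7 7 4 7
j stops at 7 (4), i stops at 2 (7); swap ⇒ 4 4 4 4 5 7 7 7 7
j stops at 6 (7), i stops at 5 (7); swap ⇒ 4 4 4 4 5 7 7 7 7
j stops at 5, i stops at 6; i≥j ⇒ return 5. v=4 4 4 4 5 7 7 7 7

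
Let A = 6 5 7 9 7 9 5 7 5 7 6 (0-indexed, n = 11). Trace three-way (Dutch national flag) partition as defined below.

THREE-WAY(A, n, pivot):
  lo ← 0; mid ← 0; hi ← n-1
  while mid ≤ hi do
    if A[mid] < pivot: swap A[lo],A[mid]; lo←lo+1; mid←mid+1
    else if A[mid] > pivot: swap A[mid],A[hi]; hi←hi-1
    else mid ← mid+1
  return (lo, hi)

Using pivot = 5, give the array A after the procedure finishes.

5 5 5 7 9 9 7 7 7 6 6

pivot = 5; lo=0, mid=0, hi=10
A[mid]=6>5: swap A[0],A[10]; hi=9 → 6 5 7 9 7 9 5 7 5 7 6
A[mid]=6>5: swap A[0],A[9]; hi=8 → 7 5 7 9 7 9 5 7 5 6 6
A[mid]=7>5: swap A[0],A[8]; hi=7 → 5 5 7 9 7 9 5 7 7 6 6
A[mid]=5=5: mid=1
A[mid]=5=5: mid=2
A[mid]=7>5: swap A[2],A[7]; hi=6 → 5 5 7 9 7 9 5 7 7 6 6
A[mid]=7>5: swap A[2],A[6]; hi=5 → 5 5 5 9 7 9 7 7 7 6 6
A[mid]=5=5: mid=3
A[mid]=9>5: swap A[3],A[5]; hi=4 → 5 5 5 9 7 9 7 7 7 6 6
A[mid]=9>5: swap A[3],A[4]; hi=3 → 5 5 5 7 9 9 7 7 7 6 6
A[mid]=7>5: swap A[3],A[3]; hi=2 → 5 5 5 7 9 9 7 7 7 6 6
end: lo=0, hi=2; A = 5 5 5 7 9 9 7 7 7 6 6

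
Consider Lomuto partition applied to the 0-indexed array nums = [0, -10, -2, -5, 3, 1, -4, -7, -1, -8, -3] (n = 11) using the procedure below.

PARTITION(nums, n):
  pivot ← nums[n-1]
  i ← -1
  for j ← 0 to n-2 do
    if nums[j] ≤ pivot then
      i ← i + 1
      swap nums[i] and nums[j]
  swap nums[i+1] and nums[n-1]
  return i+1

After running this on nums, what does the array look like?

pivot = nums[10] = -3; i = -1
j=0: nums[0]=0 > -3 → no swap
j=1: nums[1]=-10 ≤ -3 → i=0, swap nums[0],nums[1] → [-10, 0, -2, -5, 3, 1, -4, -7, -1, -8, -3]
j=2: nums[2]=-2 > -3 → no swap
j=3: nums[3]=-5 ≤ -3 → i=1, swap nums[1],nums[3] → [-10, -5, -2, 0, 3, 1, -4, -7, -1, -8, -3]
j=4: nums[4]=3 > -3 → no swap
j=5: nums[5]=1 > -3 → no swap
j=6: nums[6]=-4 ≤ -3 → i=2, swap nums[2],nums[6] → [-10, -5, -4, 0, 3, 1, -2, -7, -1, -8, -3]
j=7: nums[7]=-7 ≤ -3 → i=3, swap nums[3],nums[7] → [-10, -5, -4, -7, 3, 1, -2, 0, -1, -8, -3]
j=8: nums[8]=-1 > -3 → no swap
j=9: nums[9]=-8 ≤ -3 → i=4, swap nums[4],nums[9] → [-10, -5, -4, -7, -8, 1, -2, 0, -1, 3, -3]
final swap nums[5],nums[10] → [-10, -5, -4, -7, -8, -3, -2, 0, -1, 3, 1]; return 5

[-10, -5, -4, -7, -8, -3, -2, 0, -1, 3, 1]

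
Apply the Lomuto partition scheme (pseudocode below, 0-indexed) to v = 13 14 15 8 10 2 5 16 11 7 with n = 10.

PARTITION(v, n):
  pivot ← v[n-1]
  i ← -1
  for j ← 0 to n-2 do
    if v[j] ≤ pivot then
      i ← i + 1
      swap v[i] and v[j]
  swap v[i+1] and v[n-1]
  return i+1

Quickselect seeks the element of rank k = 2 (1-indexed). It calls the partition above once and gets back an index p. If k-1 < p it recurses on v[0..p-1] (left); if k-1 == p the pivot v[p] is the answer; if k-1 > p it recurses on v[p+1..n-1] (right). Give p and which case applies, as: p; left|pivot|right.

2; left

pivot=7, i=-1
j=0: 13>7, skip
j=1: 14>7, skip
j=2: 15>7, skip
j=3: 8>7, skip
j=4: 10>7, skip
j=5: 2≤7, i=0, swap(0,5) ⇒ 2 14 15 8 10 13 5 16 11 7
j=6: 5≤7, i=1, swap(1,6) ⇒ 2 5 15 8 10 13 14 16 11 7
j=7: 16>7, skip
j=8: 11>7, skip
swap(2,9) ⇒ 2 5 7 8 10 13 14 16 11 15; return 2
p = 2; k-1 = 1 < 2 ⇒ left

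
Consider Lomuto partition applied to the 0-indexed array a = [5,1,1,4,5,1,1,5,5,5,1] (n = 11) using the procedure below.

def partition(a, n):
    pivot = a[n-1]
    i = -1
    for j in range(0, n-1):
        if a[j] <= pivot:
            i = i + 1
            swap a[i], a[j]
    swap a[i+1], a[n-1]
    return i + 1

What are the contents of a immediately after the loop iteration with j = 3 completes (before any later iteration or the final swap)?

[1,1,5,4,5,1,1,5,5,5,1]

pivot = a[10] = 1; i = -1
j=0: a[0]=5 > 1 → no swap
j=1: a[1]=1 ≤ 1 → i=0, swap a[0],a[1] → [1,5,1,4,5,1,1,5,5,5,1]
j=2: a[2]=1 ≤ 1 → i=1, swap a[1],a[2] → [1,1,5,4,5,1,1,5,5,5,1]
j=3: a[3]=4 > 1 → no swap
(after j=3) a = [1,1,5,4,5,1,1,5,5,5,1]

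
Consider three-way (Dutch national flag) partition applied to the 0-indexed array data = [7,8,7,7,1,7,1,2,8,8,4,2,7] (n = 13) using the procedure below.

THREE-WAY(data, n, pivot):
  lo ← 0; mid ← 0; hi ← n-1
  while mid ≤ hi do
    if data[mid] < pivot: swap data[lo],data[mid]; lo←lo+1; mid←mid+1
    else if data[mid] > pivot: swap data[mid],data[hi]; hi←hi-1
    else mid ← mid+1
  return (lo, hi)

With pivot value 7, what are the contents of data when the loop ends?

[1,1,2,2,4,7,7,7,7,7,8,8,8]

lo=0 mid=0 hi=12
7=7: mid=1
8>7: swap(1,12), hi=11 ⇒ [7,7,7,7,1,7,1,2,8,8,4,2,8]
7=7: mid=2
7=7: mid=3
7=7: mid=4
1<7: swap(0,4), lo=1 mid=5 ⇒ [1,7,7,7,7,7,1,2,8,8,4,2,8]
7=7: mid=6
1<7: swap(1,6), lo=2 mid=7 ⇒ [1,1,7,7,7,7,7,2,8,8,4,2,8]
2<7: swap(2,7), lo=3 mid=8 ⇒ [1,1,2,7,7,7,7,7,8,8,4,2,8]
8>7: swap(8,11), hi=10 ⇒ [1,1,2,7,7,7,7,7,2,8,4,8,8]
2<7: swap(3,8), lo=4 mid=9 ⇒ [1,1,2,2,7,7,7,7,7,8,4,8,8]
8>7: swap(9,10), hi=9 ⇒ [1,1,2,2,7,7,7,7,7,4,8,8,8]
4<7: swap(4,9), lo=5 mid=10 ⇒ [1,1,2,2,4,7,7,7,7,7,8,8,8]
done. lo=5 hi=9; data=[1,1,2,2,4,7,7,7,7,7,8,8,8]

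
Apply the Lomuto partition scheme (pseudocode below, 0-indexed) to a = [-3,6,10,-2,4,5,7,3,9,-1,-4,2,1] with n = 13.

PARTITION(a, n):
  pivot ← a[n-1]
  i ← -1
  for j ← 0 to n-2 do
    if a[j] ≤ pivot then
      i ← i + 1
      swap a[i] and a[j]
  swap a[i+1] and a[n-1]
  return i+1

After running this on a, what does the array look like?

pivot=1, i=-1
j=0: -3≤1, i=0, swap(0,0) ⇒ [-3,6,10,-2,4,5,7,3,9,-1,-4,2,1]
j=1: 6>1, skip
j=2: 10>1, skip
j=3: -2≤1, i=1, swap(1,3) ⇒ [-3,-2,10,6,4,5,7,3,9,-1,-4,2,1]
j=4: 4>1, skip
j=5: 5>1, skip
j=6: 7>1, skip
j=7: 3>1, skip
j=8: 9>1, skip
j=9: -1≤1, i=2, swap(2,9) ⇒ [-3,-2,-1,6,4,5,7,3,9,10,-4,2,1]
j=10: -4≤1, i=3, swap(3,10) ⇒ [-3,-2,-1,-4,4,5,7,3,9,10,6,2,1]
j=11: 2>1, skip
swap(4,12) ⇒ [-3,-2,-1,-4,1,5,7,3,9,10,6,2,4]; return 4

[-3,-2,-1,-4,1,5,7,3,9,10,6,2,4]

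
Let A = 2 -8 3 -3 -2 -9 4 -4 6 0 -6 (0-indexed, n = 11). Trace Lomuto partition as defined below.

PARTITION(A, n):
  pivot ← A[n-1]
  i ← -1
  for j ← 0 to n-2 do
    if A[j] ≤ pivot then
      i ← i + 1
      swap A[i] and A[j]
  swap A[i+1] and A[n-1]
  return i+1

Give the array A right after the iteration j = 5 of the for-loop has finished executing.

pivot=-6, i=-1
j=0: 2>-6, skip
j=1: -8≤-6, i=0, swap(0,1) ⇒ -8 2 3 -3 -2 -9 4 -4 6 0 -6
j=2: 3>-6, skip
j=3: -3>-6, skip
j=4: -2>-6, skip
j=5: -9≤-6, i=1, swap(1,5) ⇒ -8 -9 3 -3 -2 2 4 -4 6 0 -6
(after j=5) A = -8 -9 3 -3 -2 2 4 -4 6 0 -6

-8 -9 3 -3 -2 2 4 -4 6 0 -6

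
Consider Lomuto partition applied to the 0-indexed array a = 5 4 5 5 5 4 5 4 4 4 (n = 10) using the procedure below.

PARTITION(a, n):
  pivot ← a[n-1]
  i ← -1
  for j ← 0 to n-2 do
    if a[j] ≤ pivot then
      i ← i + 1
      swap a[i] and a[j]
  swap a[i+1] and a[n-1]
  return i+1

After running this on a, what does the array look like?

4 4 4 4 4 5 5 5 5 5

pivot=4, i=-1
j=0: 5>4, skip
j=1: 4≤4, i=0, swap(0,1) ⇒ 4 5 5 5 5 4 5 4 4 4
j=2: 5>4, skip
j=3: 5>4, skip
j=4: 5>4, skip
j=5: 4≤4, i=1, swap(1,5) ⇒ 4 4 5 5 5 5 5 4 4 4
j=6: 5>4, skip
j=7: 4≤4, i=2, swap(2,7) ⇒ 4 4 4 5 5 5 5 5 4 4
j=8: 4≤4, i=3, swap(3,8) ⇒ 4 4 4 4 5 5 5 5 5 4
swap(4,9) ⇒ 4 4 4 4 4 5 5 5 5 5; return 4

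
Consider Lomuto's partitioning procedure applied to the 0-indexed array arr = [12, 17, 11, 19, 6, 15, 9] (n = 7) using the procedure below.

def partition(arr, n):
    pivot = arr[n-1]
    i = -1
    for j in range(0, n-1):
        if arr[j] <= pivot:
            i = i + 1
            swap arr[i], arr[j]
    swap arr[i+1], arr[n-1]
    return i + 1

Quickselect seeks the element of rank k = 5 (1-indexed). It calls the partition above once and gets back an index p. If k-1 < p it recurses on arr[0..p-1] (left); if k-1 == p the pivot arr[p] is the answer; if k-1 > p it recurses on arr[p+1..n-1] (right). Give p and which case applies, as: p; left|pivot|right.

1; right

pivot = arr[6] = 9; i = -1
j=0: arr[0]=12 > 9 → no swap
j=1: arr[1]=17 > 9 → no swap
j=2: arr[2]=11 > 9 → no swap
j=3: arr[3]=19 > 9 → no swap
j=4: arr[4]=6 ≤ 9 → i=0, swap arr[0],arr[4] → [6, 17, 11, 19, 12, 15, 9]
j=5: arr[5]=15 > 9 → no swap
final swap arr[1],arr[6] → [6, 9, 11, 19, 12, 15, 17]; return 1
p = 1; k-1 = 4 > 1 ⇒ right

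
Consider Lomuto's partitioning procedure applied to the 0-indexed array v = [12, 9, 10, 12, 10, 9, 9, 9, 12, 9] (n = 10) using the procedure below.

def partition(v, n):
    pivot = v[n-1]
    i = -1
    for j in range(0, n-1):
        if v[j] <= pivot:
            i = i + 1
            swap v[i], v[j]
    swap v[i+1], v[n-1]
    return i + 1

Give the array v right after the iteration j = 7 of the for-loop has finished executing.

pivot=9, i=-1
j=0: 12>9, skip
j=1: 9≤9, i=0, swap(0,1) ⇒ [9, 12, 10, 12, 10, 9, 9, 9, 12, 9]
j=2: 10>9, skip
j=3: 12>9, skip
j=4: 10>9, skip
j=5: 9≤9, i=1, swap(1,5) ⇒ [9, 9, 10, 12, 10, 12, 9, 9, 12, 9]
j=6: 9≤9, i=2, swap(2,6) ⇒ [9, 9, 9, 12, 10, 12, 10, 9, 12, 9]
j=7: 9≤9, i=3, swap(3,7) ⇒ [9, 9, 9, 9, 10, 12, 10, 12, 12, 9]
(after j=7) v = [9, 9, 9, 9, 10, 12, 10, 12, 12, 9]

[9, 9, 9, 9, 10, 12, 10, 12, 12, 9]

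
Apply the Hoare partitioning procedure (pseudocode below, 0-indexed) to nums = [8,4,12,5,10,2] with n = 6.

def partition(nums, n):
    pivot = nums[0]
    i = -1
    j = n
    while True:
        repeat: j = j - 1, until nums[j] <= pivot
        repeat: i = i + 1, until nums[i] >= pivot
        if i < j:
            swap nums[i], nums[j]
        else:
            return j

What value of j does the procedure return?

pivot = nums[0] = 8; i = -1, j = 6
j→5 (nums[5]=2≤8), i→0 (nums[0]=8≥8); i<j, swap → [2,4,12,5,10,8]
j→3 (nums[3]=5≤8), i→2 (nums[2]=12≥8); i<j, swap → [2,4,5,12,10,8]
j→2, i→3; i≥j, return j=2. nums = [2,4,5,12,10,8]

2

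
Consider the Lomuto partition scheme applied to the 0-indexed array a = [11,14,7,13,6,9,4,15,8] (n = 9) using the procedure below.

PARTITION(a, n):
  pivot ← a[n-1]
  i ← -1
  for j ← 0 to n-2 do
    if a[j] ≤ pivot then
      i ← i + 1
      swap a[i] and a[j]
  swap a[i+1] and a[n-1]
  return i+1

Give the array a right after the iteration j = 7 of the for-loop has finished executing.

[7,6,4,13,14,9,11,15,8]

pivot = a[8] = 8; i = -1
j=0: a[0]=11 > 8 → no swap
j=1: a[1]=14 > 8 → no swap
j=2: a[2]=7 ≤ 8 → i=0, swap a[0],a[2] → [7,14,11,13,6,9,4,15,8]
j=3: a[3]=13 > 8 → no swap
j=4: a[4]=6 ≤ 8 → i=1, swap a[1],a[4] → [7,6,11,13,14,9,4,15,8]
j=5: a[5]=9 > 8 → no swap
j=6: a[6]=4 ≤ 8 → i=2, swap a[2],a[6] → [7,6,4,13,14,9,11,15,8]
j=7: a[7]=15 > 8 → no swap
(after j=7) a = [7,6,4,13,14,9,11,15,8]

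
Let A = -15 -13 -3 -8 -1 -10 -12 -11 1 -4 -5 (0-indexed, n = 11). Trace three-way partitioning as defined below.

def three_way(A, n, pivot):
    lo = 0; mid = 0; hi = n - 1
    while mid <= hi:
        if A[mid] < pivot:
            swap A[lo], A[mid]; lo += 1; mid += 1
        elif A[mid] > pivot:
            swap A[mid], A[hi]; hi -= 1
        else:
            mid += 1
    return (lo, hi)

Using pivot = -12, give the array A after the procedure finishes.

-15 -13 -12 -1 -10 -8 -11 1 -4 -5 -3

pivot = -12; lo=0, mid=0, hi=10
A[mid]=-15<-12: swap A[0],A[0]; lo=1,mid=1 → -15 -13 -3 -8 -1 -10 -12 -11 1 -4 -5
A[mid]=-13<-12: swap A[1],A[1]; lo=2,mid=2 → -15 -13 -3 -8 -1 -10 -12 -11 1 -4 -5
A[mid]=-3>-12: swap A[2],A[10]; hi=9 → -15 -13 -5 -8 -1 -10 -12 -11 1 -4 -3
A[mid]=-5>-12: swap A[2],A[9]; hi=8 → -15 -13 -4 -8 -1 -10 -12 -11 1 -5 -3
A[mid]=-4>-12: swap A[2],A[8]; hi=7 → -15 -13 1 -8 -1 -10 -12 -11 -4 -5 -3
A[mid]=1>-12: swap A[2],A[7]; hi=6 → -15 -13 -11 -8 -1 -10 -12 1 -4 -5 -3
A[mid]=-11>-12: swap A[2],A[6]; hi=5 → -15 -13 -12 -8 -1 -10 -11 1 -4 -5 -3
A[mid]=-12=-12: mid=3
A[mid]=-8>-12: swap A[3],A[5]; hi=4 → -15 -13 -12 -10 -1 -8 -11 1 -4 -5 -3
A[mid]=-10>-12: swap A[3],A[4]; hi=3 → -15 -13 -12 -1 -10 -8 -11 1 -4 -5 -3
A[mid]=-1>-12: swap A[3],A[3]; hi=2 → -15 -13 -12 -1 -10 -8 -11 1 -4 -5 -3
end: lo=2, hi=2; A = -15 -13 -12 -1 -10 -8 -11 1 -4 -5 -3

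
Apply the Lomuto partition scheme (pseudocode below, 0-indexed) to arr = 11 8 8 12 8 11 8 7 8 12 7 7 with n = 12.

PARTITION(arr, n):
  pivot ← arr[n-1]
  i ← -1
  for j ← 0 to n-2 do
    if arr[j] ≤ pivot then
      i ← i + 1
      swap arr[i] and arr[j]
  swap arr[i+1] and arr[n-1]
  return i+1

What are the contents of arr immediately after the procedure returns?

pivot = arr[11] = 7; i = -1
j=0: arr[0]=11 > 7 → no swap
j=1: arr[1]=8 > 7 → no swap
j=2: arr[2]=8 > 7 → no swap
j=3: arr[3]=12 > 7 → no swap
j=4: arr[4]=8 > 7 → no swap
j=5: arr[5]=11 > 7 → no swap
j=6: arr[6]=8 > 7 → no swap
j=7: arr[7]=7 ≤ 7 → i=0, swap arr[0],arr[7] → 7 8 8 12 8 11 8 11 8 12 7 7
j=8: arr[8]=8 > 7 → no swap
j=9: arr[9]=12 > 7 → no swap
j=10: arr[10]=7 ≤ 7 → i=1, swap arr[1],arr[10] → 7 7 8 12 8 11 8 11 8 12 8 7
final swap arr[2],arr[11] → 7 7 7 12 8 11 8 11 8 12 8 8; return 2

7 7 7 12 8 11 8 11 8 12 8 8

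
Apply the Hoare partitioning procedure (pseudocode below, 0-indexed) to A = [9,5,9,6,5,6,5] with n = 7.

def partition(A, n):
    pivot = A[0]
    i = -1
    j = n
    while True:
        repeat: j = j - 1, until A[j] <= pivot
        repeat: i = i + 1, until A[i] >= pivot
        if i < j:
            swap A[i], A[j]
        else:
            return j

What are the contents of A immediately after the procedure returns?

[5,5,6,6,5,9,9]

pivot = A[0] = 9; i = -1, j = 7
j→6 (A[6]=5≤9), i→0 (A[0]=9≥9); i<j, swap → [5,5,9,6,5,6,9]
j→5 (A[5]=6≤9), i→2 (A[2]=9≥9); i<j, swap → [5,5,6,6,5,9,9]
j→4, i→5; i≥j, return j=4. A = [5,5,6,6,5,9,9]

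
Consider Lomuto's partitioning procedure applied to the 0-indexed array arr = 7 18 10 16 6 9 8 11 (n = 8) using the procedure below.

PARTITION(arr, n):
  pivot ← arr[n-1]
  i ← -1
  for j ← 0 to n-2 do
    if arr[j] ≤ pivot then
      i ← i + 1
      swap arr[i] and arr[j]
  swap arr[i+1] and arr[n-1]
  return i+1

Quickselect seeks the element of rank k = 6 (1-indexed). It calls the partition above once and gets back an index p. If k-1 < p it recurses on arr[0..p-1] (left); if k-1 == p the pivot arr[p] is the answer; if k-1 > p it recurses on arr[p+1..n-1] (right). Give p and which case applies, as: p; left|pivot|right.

5; pivot

pivot = arr[7] = 11; i = -1
j=0: arr[0]=7 ≤ 11 → i=0, swap arr[0],arr[0] (no change) → 7 18 10 16 6 9 8 11
j=1: arr[1]=18 > 11 → no swap
j=2: arr[2]=10 ≤ 11 → i=1, swap arr[1],arr[2] → 7 10 18 16 6 9 8 11
j=3: arr[3]=16 > 11 → no swap
j=4: arr[4]=6 ≤ 11 → i=2, swap arr[2],arr[4] → 7 10 6 16 18 9 8 11
j=5: arr[5]=9 ≤ 11 → i=3, swap arr[3],arr[5] → 7 10 6 9 18 16 8 11
j=6: arr[6]=8 ≤ 11 → i=4, swap arr[4],arr[6] → 7 10 6 9 8 16 18 11
final swap arr[5],arr[7] → 7 10 6 9 8 11 18 16; return 5
p = 5; k-1 = 5 == 5 ⇒ pivot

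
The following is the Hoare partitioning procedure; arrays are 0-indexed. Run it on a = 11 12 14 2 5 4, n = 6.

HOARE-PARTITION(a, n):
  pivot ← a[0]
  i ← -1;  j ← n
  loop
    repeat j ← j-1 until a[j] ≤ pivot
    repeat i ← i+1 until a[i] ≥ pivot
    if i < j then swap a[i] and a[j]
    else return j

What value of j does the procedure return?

2

pivot = a[0] = 11; i = -1, j = 6
j→5 (a[5]=4≤11), i→0 (a[0]=11≥11); i<j, swap → 4 12 14 2 5 11
j→4 (a[4]=5≤11), i→1 (a[1]=12≥11); i<j, swap → 4 5 14 2 12 11
j→3 (a[3]=2≤11), i→2 (a[2]=14≥11); i<j, swap → 4 5 2 14 12 11
j→2, i→3; i≥j, return j=2. a = 4 5 2 14 12 11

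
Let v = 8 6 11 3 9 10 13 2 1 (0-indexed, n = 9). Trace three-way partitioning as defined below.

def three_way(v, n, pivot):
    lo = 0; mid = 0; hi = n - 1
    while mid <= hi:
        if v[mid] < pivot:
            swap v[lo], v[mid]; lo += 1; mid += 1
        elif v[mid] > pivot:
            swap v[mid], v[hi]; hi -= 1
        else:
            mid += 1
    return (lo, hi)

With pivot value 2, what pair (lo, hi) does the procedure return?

lo=0 mid=0 hi=8
8>2: swap(0,8), hi=7 ⇒ 1 6 11 3 9 10 13 2 8
1<2: swap(0,0), lo=1 mid=1 ⇒ 1 6 11 3 9 10 13 2 8
6>2: swap(1,7), hi=6 ⇒ 1 2 11 3 9 10 13 6 8
2=2: mid=2
11>2: swap(2,6), hi=5 ⇒ 1 2 13 3 9 10 11 6 8
13>2: swap(2,5), hi=4 ⇒ 1 2 10 3 9 13 11 6 8
10>2: swap(2,4), hi=3 ⇒ 1 2 9 3 10 13 11 6 8
9>2: swap(2,3), hi=2 ⇒ 1 2 3 9 10 13 11 6 8
3>2: swap(2,2), hi=1 ⇒ 1 2 3 9 10 13 11 6 8
done. lo=1 hi=1; v=1 2 3 9 10 13 11 6 8

(1, 1)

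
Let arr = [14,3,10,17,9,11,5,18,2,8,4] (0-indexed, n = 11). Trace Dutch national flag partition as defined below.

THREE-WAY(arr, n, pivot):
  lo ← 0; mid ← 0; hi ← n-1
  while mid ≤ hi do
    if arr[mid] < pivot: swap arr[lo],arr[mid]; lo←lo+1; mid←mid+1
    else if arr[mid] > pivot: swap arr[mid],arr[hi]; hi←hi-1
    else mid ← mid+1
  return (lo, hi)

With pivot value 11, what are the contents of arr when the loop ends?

lo=0 mid=0 hi=10
14>11: swap(0,10), hi=9 ⇒ [4,3,10,17,9,11,5,18,2,8,14]
4<11: swap(0,0), lo=1 mid=1 ⇒ [4,3,10,17,9,11,5,18,2,8,14]
3<11: swap(1,1), lo=2 mid=2 ⇒ [4,3,10,17,9,11,5,18,2,8,14]
10<11: swap(2,2), lo=3 mid=3 ⇒ [4,3,10,17,9,11,5,18,2,8,14]
17>11: swap(3,9), hi=8 ⇒ [4,3,10,8,9,11,5,18,2,17,14]
8<11: swap(3,3), lo=4 mid=4 ⇒ [4,3,10,8,9,11,5,18,2,17,14]
9<11: swap(4,4), lo=5 mid=5 ⇒ [4,3,10,8,9,11,5,18,2,17,14]
11=11: mid=6
5<11: swap(5,6), lo=6 mid=7 ⇒ [4,3,10,8,9,5,11,18,2,17,14]
18>11: swap(7,8), hi=7 ⇒ [4,3,10,8,9,5,11,2,18,17,14]
2<11: swap(6,7), lo=7 mid=8 ⇒ [4,3,10,8,9,5,2,11,18,17,14]
done. lo=7 hi=7; arr=[4,3,10,8,9,5,2,11,18,17,14]

[4,3,10,8,9,5,2,11,18,17,14]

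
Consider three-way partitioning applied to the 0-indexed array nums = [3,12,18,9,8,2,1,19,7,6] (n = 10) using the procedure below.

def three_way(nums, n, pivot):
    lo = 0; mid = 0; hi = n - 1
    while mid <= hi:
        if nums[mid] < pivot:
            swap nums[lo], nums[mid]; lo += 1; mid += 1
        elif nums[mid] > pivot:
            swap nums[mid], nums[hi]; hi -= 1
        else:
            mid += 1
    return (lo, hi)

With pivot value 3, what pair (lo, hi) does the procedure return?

(2, 2)

pivot = 3; lo=0, mid=0, hi=9
nums[mid]=3=3: mid=1
nums[mid]=12>3: swap nums[1],nums[9]; hi=8 → [3,6,18,9,8,2,1,19,7,12]
nums[mid]=6>3: swap nums[1],nums[8]; hi=7 → [3,7,18,9,8,2,1,19,6,12]
nums[mid]=7>3: swap nums[1],nums[7]; hi=6 → [3,19,18,9,8,2,1,7,6,12]
nums[mid]=19>3: swap nums[1],nums[6]; hi=5 → [3,1,18,9,8,2,19,7,6,12]
nums[mid]=1<3: swap nums[0],nums[1]; lo=1,mid=2 → [1,3,18,9,8,2,19,7,6,12]
nums[mid]=18>3: swap nums[2],nums[5]; hi=4 → [1,3,2,9,8,18,19,7,6,12]
nums[mid]=2<3: swap nums[1],nums[2]; lo=2,mid=3 → [1,2,3,9,8,18,19,7,6,12]
nums[mid]=9>3: swap nums[3],nums[4]; hi=3 → [1,2,3,8,9,18,19,7,6,12]
nums[mid]=8>3: swap nums[3],nums[3]; hi=2 → [1,2,3,8,9,18,19,7,6,12]
end: lo=2, hi=2; nums = [1,2,3,8,9,18,19,7,6,12]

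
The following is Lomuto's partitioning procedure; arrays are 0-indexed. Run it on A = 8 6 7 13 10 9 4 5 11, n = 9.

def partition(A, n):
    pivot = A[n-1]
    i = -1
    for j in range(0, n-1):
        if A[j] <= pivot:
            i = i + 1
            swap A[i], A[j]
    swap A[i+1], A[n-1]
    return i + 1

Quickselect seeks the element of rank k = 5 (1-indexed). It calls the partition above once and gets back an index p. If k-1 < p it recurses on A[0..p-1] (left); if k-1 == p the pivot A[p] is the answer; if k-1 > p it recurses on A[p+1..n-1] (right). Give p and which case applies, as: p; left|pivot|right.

pivot=11, i=-1
j=0: 8≤11, i=0, swap(0,0) ⇒ 8 6 7 13 10 9 4 5 11
j=1: 6≤11, i=1, swap(1,1) ⇒ 8 6 7 13 10 9 4 5 11
j=2: 7≤11, i=2, swap(2,2) ⇒ 8 6 7 13 10 9 4 5 11
j=3: 13>11, skip
j=4: 10≤11, i=3, swap(3,4) ⇒ 8 6 7 10 13 9 4 5 11
j=5: 9≤11, i=4, swap(4,5) ⇒ 8 6 7 10 9 13 4 5 11
j=6: 4≤11, i=5, swap(5,6) ⇒ 8 6 7 10 9 4 13 5 11
j=7: 5≤11, i=6, swap(6,7) ⇒ 8 6 7 10 9 4 5 13 11
swap(7,8) ⇒ 8 6 7 10 9 4 5 11 13; return 7
p = 7; k-1 = 4 < 7 ⇒ left

7; left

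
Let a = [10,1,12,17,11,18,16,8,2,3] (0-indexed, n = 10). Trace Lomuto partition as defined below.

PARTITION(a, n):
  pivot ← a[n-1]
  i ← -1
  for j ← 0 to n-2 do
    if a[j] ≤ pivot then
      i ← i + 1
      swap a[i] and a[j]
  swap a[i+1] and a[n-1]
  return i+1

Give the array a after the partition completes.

[1,2,3,17,11,18,16,8,10,12]

pivot=3, i=-1
j=0: 10>3, skip
j=1: 1≤3, i=0, swap(0,1) ⇒ [1,10,12,17,11,18,16,8,2,3]
j=2: 12>3, skip
j=3: 17>3, skip
j=4: 11>3, skip
j=5: 18>3, skip
j=6: 16>3, skip
j=7: 8>3, skip
j=8: 2≤3, i=1, swap(1,8) ⇒ [1,2,12,17,11,18,16,8,10,3]
swap(2,9) ⇒ [1,2,3,17,11,18,16,8,10,12]; return 2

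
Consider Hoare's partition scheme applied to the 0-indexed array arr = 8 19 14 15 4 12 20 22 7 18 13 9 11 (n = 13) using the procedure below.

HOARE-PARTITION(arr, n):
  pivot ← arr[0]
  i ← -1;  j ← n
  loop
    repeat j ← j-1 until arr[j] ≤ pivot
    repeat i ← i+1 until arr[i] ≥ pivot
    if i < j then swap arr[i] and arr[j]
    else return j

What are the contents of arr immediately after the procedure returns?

7 4 14 15 19 12 20 22 8 18 13 9 11

pivot=8
j stops at 8 (7), i stops at 0 (8); swap ⇒ 7 19 14 15 4 12 20 22 8 18 13 9 11
j stops at 4 (4), i stops at 1 (19); swap ⇒ 7 4 14 15 19 12 20 22 8 18 13 9 11
j stops at 1, i stops at 2; i≥j ⇒ return 1. arr=7 4 14 15 19 12 20 22 8 18 13 9 11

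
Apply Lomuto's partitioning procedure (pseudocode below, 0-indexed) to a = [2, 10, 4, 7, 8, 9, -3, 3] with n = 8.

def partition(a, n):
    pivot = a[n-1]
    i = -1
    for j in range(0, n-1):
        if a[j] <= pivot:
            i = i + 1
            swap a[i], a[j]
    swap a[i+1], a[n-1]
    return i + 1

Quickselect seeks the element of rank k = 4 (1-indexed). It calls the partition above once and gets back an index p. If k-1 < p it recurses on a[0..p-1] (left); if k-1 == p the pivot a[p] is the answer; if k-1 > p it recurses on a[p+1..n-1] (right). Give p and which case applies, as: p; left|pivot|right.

2; right

pivot = a[7] = 3; i = -1
j=0: a[0]=2 ≤ 3 → i=0, swap a[0],a[0] (no change) → [2, 10, 4, 7, 8, 9, -3, 3]
j=1: a[1]=10 > 3 → no swap
j=2: a[2]=4 > 3 → no swap
j=3: a[3]=7 > 3 → no swap
j=4: a[4]=8 > 3 → no swap
j=5: a[5]=9 > 3 → no swap
j=6: a[6]=-3 ≤ 3 → i=1, swap a[1],a[6] → [2, -3, 4, 7, 8, 9, 10, 3]
final swap a[2],a[7] → [2, -3, 3, 7, 8, 9, 10, 4]; return 2
p = 2; k-1 = 3 > 2 ⇒ right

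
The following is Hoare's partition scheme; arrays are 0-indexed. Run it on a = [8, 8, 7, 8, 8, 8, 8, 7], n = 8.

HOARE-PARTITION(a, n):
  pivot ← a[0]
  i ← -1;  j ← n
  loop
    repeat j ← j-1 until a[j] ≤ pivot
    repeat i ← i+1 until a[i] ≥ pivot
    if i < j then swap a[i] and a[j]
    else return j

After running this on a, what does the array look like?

[7, 8, 7, 8, 8, 8, 8, 8]

pivot=8
j stops at 7 (7), i stops at 0 (8); swap ⇒ [7, 8, 7, 8, 8, 8, 8, 8]
j stops at 6 (8), i stops at 1 (8); swap ⇒ [7, 8, 7, 8, 8, 8, 8, 8]
j stops at 5 (8), i stops at 3 (8); swap ⇒ [7, 8, 7, 8, 8, 8, 8, 8]
j stops at 4, i stops at 4; i≥j ⇒ return 4. a=[7, 8, 7, 8, 8, 8, 8, 8]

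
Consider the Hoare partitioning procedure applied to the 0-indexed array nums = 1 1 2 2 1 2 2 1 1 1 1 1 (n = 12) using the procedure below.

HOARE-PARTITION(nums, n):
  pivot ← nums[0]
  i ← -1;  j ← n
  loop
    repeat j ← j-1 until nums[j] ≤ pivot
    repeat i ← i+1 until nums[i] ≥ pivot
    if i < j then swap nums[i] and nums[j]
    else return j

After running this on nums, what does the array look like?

pivot=1
j stops at 11 (1), i stops at 0 (1); swap ⇒ 1 1 2 2 1 2 2 1 1 1 1 1
j stops at 10 (1), i stops at 1 (1); swap ⇒ 1 1 2 2 1 2 2 1 1 1 1 1
j stops at 9 (1), i stops at 2 (2); swap ⇒ 1 1 1 2 1 2 2 1 1 2 1 1
j stops at 8 (1), i stops at 3 (2); swap ⇒ 1 1 1 1 1 2 2 1 2 2 1 1
j stops at 7 (1), i stops at 4 (1); swap ⇒ 1 1 1 1 1 2 2 1 2 2 1 1
j stops at 4, i stops at 5; i≥j ⇒ return 4. nums=1 1 1 1 1 2 2 1 2 2 1 1

1 1 1 1 1 2 2 1 2 2 1 1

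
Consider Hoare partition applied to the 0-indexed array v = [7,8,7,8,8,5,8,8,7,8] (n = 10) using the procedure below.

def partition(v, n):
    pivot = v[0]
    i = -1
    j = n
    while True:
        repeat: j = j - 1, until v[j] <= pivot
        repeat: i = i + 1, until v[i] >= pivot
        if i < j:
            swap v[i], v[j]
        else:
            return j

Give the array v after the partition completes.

[7,5,7,8,8,8,8,8,7,8]

pivot = v[0] = 7; i = -1, j = 10
j→8 (v[8]=7≤7), i→0 (v[0]=7≥7); i<j, swap → [7,8,7,8,8,5,8,8,7,8]
j→5 (v[5]=5≤7), i→1 (v[1]=8≥7); i<j, swap → [7,5,7,8,8,8,8,8,7,8]
j→2, i→2; i≥j, return j=2. v = [7,5,7,8,8,8,8,8,7,8]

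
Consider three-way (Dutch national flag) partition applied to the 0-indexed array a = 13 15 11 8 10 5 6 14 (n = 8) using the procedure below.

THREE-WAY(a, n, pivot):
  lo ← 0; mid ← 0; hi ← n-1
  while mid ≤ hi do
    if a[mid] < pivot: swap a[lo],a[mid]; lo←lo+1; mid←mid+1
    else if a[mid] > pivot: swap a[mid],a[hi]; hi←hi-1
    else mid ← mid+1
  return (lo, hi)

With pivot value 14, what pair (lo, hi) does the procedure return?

(6, 6)

pivot = 14; lo=0, mid=0, hi=7
a[mid]=13<14: swap a[0],a[0]; lo=1,mid=1 → 13 15 11 8 10 5 6 14
a[mid]=15>14: swap a[1],a[7]; hi=6 → 13 14 11 8 10 5 6 15
a[mid]=14=14: mid=2
a[mid]=11<14: swap a[1],a[2]; lo=2,mid=3 → 13 11 14 8 10 5 6 15
a[mid]=8<14: swap a[2],a[3]; lo=3,mid=4 → 13 11 8 14 10 5 6 15
a[mid]=10<14: swap a[3],a[4]; lo=4,mid=5 → 13 11 8 10 14 5 6 15
a[mid]=5<14: swap a[4],a[5]; lo=5,mid=6 → 13 11 8 10 5 14 6 15
a[mid]=6<14: swap a[5],a[6]; lo=6,mid=7 → 13 11 8 10 5 6 14 15
end: lo=6, hi=6; a = 13 11 8 10 5 6 14 15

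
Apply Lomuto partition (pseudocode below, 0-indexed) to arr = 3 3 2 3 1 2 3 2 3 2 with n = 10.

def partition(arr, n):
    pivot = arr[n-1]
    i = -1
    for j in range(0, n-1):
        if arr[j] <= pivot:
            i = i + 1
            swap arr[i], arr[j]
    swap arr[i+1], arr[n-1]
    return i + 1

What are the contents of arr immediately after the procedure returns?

pivot=2, i=-1
j=0: 3>2, skip
j=1: 3>2, skip
j=2: 2≤2, i=0, swap(0,2) ⇒ 2 3 3 3 1 2 3 2 3 2
j=3: 3>2, skip
j=4: 1≤2, i=1, swap(1,4) ⇒ 2 1 3 3 3 2 3 2 3 2
j=5: 2≤2, i=2, swap(2,5) ⇒ 2 1 2 3 3 3 3 2 3 2
j=6: 3>2, skip
j=7: 2≤2, i=3, swap(3,7) ⇒ 2 1 2 2 3 3 3 3 3 2
j=8: 3>2, skip
swap(4,9) ⇒ 2 1 2 2 2 3 3 3 3 3; return 4

2 1 2 2 2 3 3 3 3 3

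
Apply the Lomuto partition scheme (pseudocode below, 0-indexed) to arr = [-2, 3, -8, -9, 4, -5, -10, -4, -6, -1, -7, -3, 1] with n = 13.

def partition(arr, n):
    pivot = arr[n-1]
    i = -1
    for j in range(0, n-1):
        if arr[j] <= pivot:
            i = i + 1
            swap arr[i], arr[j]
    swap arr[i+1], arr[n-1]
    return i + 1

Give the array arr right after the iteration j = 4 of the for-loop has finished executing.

pivot = arr[12] = 1; i = -1
j=0: arr[0]=-2 ≤ 1 → i=0, swap arr[0],arr[0] (no change) → [-2, 3, -8, -9, 4, -5, -10, -4, -6, -1, -7, -3, 1]
j=1: arr[1]=3 > 1 → no swap
j=2: arr[2]=-8 ≤ 1 → i=1, swap arr[1],arr[2] → [-2, -8, 3, -9, 4, -5, -10, -4, -6, -1, -7, -3, 1]
j=3: arr[3]=-9 ≤ 1 → i=2, swap arr[2],arr[3] → [-2, -8, -9, 3, 4, -5, -10, -4, -6, -1, -7, -3, 1]
j=4: arr[4]=4 > 1 → no swap
(after j=4) arr = [-2, -8, -9, 3, 4, -5, -10, -4, -6, -1, -7, -3, 1]

[-2, -8, -9, 3, 4, -5, -10, -4, -6, -1, -7, -3, 1]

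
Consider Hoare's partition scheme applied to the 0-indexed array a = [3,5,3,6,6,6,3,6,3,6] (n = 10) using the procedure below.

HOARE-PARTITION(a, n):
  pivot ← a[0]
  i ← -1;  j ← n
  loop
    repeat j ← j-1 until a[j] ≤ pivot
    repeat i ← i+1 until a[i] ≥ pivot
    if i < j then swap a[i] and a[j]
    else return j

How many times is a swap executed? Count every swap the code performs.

2

pivot=3
j stops at 8 (3), i stops at 0 (3); swap ⇒ [3,5,3,6,6,6,3,6,3,6]
j stops at 6 (3), i stops at 1 (5); swap ⇒ [3,3,3,6,6,6,5,6,3,6]
j stops at 2, i stops at 2; i≥j ⇒ return 2. a=[3,3,3,6,6,6,5,6,3,6]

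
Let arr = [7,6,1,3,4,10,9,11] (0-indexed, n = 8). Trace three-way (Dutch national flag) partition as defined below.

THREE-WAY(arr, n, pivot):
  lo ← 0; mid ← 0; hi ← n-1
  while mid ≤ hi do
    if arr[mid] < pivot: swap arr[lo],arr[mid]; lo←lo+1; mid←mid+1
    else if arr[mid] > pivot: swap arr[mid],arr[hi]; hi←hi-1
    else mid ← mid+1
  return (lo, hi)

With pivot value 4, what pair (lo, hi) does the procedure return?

(2, 2)

lo=0 mid=0 hi=7
7>4: swap(0,7), hi=6 ⇒ [11,6,1,3,4,10,9,7]
11>4: swap(0,6), hi=5 ⇒ [9,6,1,3,4,10,11,7]
9>4: swap(0,5), hi=4 ⇒ [10,6,1,3,4,9,11,7]
10>4: swap(0,4), hi=3 ⇒ [4,6,1,3,10,9,11,7]
4=4: mid=1
6>4: swap(1,3), hi=2 ⇒ [4,3,1,6,10,9,11,7]
3<4: swap(0,1), lo=1 mid=2 ⇒ [3,4,1,6,10,9,11,7]
1<4: swap(1,2), lo=2 mid=3 ⇒ [3,1,4,6,10,9,11,7]
done. lo=2 hi=2; arr=[3,1,4,6,10,9,11,7]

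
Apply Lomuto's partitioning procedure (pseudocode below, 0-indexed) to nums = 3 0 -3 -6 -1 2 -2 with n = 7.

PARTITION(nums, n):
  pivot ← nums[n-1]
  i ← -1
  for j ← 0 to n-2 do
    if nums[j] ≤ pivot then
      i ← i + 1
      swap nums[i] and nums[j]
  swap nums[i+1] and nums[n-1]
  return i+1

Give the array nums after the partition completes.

-3 -6 -2 0 -1 2 3

pivot = nums[6] = -2; i = -1
j=0: nums[0]=3 > -2 → no swap
j=1: nums[1]=0 > -2 → no swap
j=2: nums[2]=-3 ≤ -2 → i=0, swap nums[0],nums[2] → -3 0 3 -6 -1 2 -2
j=3: nums[3]=-6 ≤ -2 → i=1, swap nums[1],nums[3] → -3 -6 3 0 -1 2 -2
j=4: nums[4]=-1 > -2 → no swap
j=5: nums[5]=2 > -2 → no swap
final swap nums[2],nums[6] → -3 -6 -2 0 -1 2 3; return 2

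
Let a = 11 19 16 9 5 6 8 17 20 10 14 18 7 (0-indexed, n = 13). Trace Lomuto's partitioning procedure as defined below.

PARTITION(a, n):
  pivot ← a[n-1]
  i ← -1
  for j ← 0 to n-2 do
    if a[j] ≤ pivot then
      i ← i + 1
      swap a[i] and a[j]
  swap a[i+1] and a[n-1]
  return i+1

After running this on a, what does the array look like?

pivot = a[12] = 7; i = -1
j=0: a[0]=11 > 7 → no swap
j=1: a[1]=19 > 7 → no swap
j=2: a[2]=16 > 7 → no swap
j=3: a[3]=9 > 7 → no swap
j=4: a[4]=5 ≤ 7 → i=0, swap a[0],a[4] → 5 19 16 9 11 6 8 17 20 10 14 18 7
j=5: a[5]=6 ≤ 7 → i=1, swap a[1],a[5] → 5 6 16 9 11 19 8 17 20 10 14 18 7
j=6: a[6]=8 > 7 → no swap
j=7: a[7]=17 > 7 → no swap
j=8: a[8]=20 > 7 → no swap
j=9: a[9]=10 > 7 → no swap
j=10: a[10]=14 > 7 → no swap
j=11: a[11]=18 > 7 → no swap
final swap a[2],a[12] → 5 6 7 9 11 19 8 17 20 10 14 18 16; return 2

5 6 7 9 11 19 8 17 20 10 14 18 16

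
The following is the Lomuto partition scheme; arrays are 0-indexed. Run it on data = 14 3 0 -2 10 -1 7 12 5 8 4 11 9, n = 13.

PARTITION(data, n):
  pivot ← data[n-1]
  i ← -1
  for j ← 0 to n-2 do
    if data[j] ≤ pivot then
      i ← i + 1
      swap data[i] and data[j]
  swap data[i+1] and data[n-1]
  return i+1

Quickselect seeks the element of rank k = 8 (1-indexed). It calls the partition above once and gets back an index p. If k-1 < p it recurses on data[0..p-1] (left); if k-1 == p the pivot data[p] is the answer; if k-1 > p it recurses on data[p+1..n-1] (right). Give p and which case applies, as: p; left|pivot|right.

8; left

pivot = data[12] = 9; i = -1
j=0: data[0]=14 > 9 → no swap
j=1: data[1]=3 ≤ 9 → i=0, swap data[0],data[1] → 3 14 0 -2 10 -1 7 12 5 8 4 11 9
j=2: data[2]=0 ≤ 9 → i=1, swap data[1],data[2] → 3 0 14 -2 10 -1 7 12 5 8 4 11 9
j=3: data[3]=-2 ≤ 9 → i=2, swap data[2],data[3] → 3 0 -2 14 10 -1 7 12 5 8 4 11 9
j=4: data[4]=10 > 9 → no swap
j=5: data[5]=-1 ≤ 9 → i=3, swap data[3],data[5] → 3 0 -2 -1 10 14 7 12 5 8 4 11 9
j=6: data[6]=7 ≤ 9 → i=4, swap data[4],data[6] → 3 0 -2 -1 7 14 10 12 5 8 4 11 9
j=7: data[7]=12 > 9 → no swap
j=8: data[8]=5 ≤ 9 → i=5, swap data[5],data[8] → 3 0 -2 -1 7 5 10 12 14 8 4 11 9
j=9: data[9]=8 ≤ 9 → i=6, swap data[6],data[9] → 3 0 -2 -1 7 5 8 12 14 10 4 11 9
j=10: data[10]=4 ≤ 9 → i=7, swap data[7],data[10] → 3 0 -2 -1 7 5 8 4 14 10 12 11 9
j=11: data[11]=11 > 9 → no swap
final swap data[8],data[12] → 3 0 -2 -1 7 5 8 4 9 10 12 11 14; return 8
p = 8; k-1 = 7 < 8 ⇒ left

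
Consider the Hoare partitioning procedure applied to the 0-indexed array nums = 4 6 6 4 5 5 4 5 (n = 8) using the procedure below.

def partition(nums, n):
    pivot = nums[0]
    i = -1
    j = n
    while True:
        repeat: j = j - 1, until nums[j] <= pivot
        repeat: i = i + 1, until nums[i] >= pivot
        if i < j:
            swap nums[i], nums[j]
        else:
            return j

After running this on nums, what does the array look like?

4 4 6 6 5 5 4 5

pivot=4
j stops at 6 (4), i stops at 0 (4); swap ⇒ 4 6 6 4 5 5 4 5
j stops at 3 (4), i stops at 1 (6); swap ⇒ 4 4 6 6 5 5 4 5
j stops at 1, i stops at 2; i≥j ⇒ return 1. nums=4 4 6 6 5 5 4 5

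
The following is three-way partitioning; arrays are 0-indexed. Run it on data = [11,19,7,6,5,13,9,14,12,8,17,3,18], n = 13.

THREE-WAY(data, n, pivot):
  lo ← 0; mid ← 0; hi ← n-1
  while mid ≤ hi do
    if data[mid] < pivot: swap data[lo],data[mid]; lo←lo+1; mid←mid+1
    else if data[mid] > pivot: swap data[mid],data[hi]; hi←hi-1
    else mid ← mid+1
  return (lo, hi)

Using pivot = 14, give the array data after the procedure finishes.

pivot = 14; lo=0, mid=0, hi=12
data[mid]=11<14: swap data[0],data[0]; lo=1,mid=1 → [11,19,7,6,5,13,9,14,12,8,17,3,18]
data[mid]=19>14: swap data[1],data[12]; hi=11 → [11,18,7,6,5,13,9,14,12,8,17,3,19]
data[mid]=18>14: swap data[1],data[11]; hi=10 → [11,3,7,6,5,13,9,14,12,8,17,18,19]
data[mid]=3<14: swap data[1],data[1]; lo=2,mid=2 → [11,3,7,6,5,13,9,14,12,8,17,18,19]
data[mid]=7<14: swap data[2],data[2]; lo=3,mid=3 → [11,3,7,6,5,13,9,14,12,8,17,18,19]
data[mid]=6<14: swap data[3],data[3]; lo=4,mid=4 → [11,3,7,6,5,13,9,14,12,8,17,18,19]
data[mid]=5<14: swap data[4],data[4]; lo=5,mid=5 → [11,3,7,6,5,13,9,14,12,8,17,18,19]
data[mid]=13<14: swap data[5],data[5]; lo=6,mid=6 → [11,3,7,6,5,13,9,14,12,8,17,18,19]
data[mid]=9<14: swap data[6],data[6]; lo=7,mid=7 → [11,3,7,6,5,13,9,14,12,8,17,18,19]
data[mid]=14=14: mid=8
data[mid]=12<14: swap data[7],data[8]; lo=8,mid=9 → [11,3,7,6,5,13,9,12,14,8,17,18,19]
data[mid]=8<14: swap data[8],data[9]; lo=9,mid=10 → [11,3,7,6,5,13,9,12,8,14,17,18,19]
data[mid]=17>14: swap data[10],data[10]; hi=9 → [11,3,7,6,5,13,9,12,8,14,17,18,19]
end: lo=9, hi=9; data = [11,3,7,6,5,13,9,12,8,14,17,18,19]

[11,3,7,6,5,13,9,12,8,14,17,18,19]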